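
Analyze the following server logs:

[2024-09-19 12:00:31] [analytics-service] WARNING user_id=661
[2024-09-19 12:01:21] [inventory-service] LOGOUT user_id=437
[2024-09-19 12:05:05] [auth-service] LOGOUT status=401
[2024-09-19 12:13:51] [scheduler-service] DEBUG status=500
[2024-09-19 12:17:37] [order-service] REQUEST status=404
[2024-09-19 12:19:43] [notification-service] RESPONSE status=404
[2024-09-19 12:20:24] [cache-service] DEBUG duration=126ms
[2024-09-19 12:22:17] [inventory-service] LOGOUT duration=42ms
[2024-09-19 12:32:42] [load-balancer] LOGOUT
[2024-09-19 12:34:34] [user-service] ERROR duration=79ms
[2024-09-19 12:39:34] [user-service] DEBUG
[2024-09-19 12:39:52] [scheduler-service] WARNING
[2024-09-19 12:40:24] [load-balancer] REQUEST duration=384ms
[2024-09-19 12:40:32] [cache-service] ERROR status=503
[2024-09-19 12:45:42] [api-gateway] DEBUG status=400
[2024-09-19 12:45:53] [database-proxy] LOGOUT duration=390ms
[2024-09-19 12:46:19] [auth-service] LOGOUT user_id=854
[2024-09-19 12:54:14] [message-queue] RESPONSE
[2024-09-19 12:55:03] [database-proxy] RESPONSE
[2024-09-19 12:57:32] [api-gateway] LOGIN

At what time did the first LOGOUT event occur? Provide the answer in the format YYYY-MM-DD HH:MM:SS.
2024-09-19 12:01:21

To find the first event:

1. Filter for all LOGOUT events
2. Sort by timestamp
3. Select the first one
4. Timestamp: 2024-09-19 12:01:21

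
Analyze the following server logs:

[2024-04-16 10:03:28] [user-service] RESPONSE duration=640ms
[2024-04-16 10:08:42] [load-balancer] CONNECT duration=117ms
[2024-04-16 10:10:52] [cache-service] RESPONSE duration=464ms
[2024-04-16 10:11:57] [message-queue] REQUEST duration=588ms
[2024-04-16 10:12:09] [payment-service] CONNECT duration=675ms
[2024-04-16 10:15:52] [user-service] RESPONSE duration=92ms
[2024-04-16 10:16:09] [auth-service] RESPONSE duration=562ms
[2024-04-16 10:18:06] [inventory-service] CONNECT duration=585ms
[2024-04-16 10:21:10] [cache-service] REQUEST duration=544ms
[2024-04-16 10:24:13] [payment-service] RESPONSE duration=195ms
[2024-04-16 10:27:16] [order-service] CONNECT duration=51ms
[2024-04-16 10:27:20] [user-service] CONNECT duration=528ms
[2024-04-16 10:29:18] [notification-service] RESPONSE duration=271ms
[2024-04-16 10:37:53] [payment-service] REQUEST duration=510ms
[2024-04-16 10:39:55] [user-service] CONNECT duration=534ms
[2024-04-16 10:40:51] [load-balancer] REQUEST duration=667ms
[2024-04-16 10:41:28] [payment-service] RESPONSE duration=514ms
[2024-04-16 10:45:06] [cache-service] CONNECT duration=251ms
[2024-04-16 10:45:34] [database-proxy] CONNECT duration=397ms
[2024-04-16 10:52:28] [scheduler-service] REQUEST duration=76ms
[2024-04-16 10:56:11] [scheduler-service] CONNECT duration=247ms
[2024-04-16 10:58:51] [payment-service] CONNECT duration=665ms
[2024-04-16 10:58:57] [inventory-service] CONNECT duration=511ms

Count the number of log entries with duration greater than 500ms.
13

To count timeouts:

1. Threshold: 500ms
2. Extract duration from each log entry
3. Count entries where duration > 500
4. Timeout count: 13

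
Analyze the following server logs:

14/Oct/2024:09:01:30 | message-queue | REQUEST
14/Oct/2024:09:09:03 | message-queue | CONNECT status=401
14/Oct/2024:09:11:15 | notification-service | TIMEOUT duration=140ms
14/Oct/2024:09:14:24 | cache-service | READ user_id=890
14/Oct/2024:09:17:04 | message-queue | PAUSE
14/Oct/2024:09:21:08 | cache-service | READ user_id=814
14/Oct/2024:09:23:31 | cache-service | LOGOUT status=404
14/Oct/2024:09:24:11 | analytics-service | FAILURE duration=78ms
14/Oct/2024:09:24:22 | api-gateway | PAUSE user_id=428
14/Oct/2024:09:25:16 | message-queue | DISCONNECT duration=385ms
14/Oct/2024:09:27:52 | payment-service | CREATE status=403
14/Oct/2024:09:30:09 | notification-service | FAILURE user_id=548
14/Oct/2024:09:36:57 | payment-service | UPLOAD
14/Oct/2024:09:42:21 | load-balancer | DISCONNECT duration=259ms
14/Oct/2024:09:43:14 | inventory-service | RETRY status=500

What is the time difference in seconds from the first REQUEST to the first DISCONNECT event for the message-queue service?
1426

To find the time between events:

1. Locate the first REQUEST event for message-queue: 14/Oct/2024:09:01:30
2. Locate the first DISCONNECT event for message-queue: 14/Oct/2024:09:25:16
3. Calculate the difference: 14/Oct/2024:09:25:16 - 14/Oct/2024:09:01:30 = 1426 seconds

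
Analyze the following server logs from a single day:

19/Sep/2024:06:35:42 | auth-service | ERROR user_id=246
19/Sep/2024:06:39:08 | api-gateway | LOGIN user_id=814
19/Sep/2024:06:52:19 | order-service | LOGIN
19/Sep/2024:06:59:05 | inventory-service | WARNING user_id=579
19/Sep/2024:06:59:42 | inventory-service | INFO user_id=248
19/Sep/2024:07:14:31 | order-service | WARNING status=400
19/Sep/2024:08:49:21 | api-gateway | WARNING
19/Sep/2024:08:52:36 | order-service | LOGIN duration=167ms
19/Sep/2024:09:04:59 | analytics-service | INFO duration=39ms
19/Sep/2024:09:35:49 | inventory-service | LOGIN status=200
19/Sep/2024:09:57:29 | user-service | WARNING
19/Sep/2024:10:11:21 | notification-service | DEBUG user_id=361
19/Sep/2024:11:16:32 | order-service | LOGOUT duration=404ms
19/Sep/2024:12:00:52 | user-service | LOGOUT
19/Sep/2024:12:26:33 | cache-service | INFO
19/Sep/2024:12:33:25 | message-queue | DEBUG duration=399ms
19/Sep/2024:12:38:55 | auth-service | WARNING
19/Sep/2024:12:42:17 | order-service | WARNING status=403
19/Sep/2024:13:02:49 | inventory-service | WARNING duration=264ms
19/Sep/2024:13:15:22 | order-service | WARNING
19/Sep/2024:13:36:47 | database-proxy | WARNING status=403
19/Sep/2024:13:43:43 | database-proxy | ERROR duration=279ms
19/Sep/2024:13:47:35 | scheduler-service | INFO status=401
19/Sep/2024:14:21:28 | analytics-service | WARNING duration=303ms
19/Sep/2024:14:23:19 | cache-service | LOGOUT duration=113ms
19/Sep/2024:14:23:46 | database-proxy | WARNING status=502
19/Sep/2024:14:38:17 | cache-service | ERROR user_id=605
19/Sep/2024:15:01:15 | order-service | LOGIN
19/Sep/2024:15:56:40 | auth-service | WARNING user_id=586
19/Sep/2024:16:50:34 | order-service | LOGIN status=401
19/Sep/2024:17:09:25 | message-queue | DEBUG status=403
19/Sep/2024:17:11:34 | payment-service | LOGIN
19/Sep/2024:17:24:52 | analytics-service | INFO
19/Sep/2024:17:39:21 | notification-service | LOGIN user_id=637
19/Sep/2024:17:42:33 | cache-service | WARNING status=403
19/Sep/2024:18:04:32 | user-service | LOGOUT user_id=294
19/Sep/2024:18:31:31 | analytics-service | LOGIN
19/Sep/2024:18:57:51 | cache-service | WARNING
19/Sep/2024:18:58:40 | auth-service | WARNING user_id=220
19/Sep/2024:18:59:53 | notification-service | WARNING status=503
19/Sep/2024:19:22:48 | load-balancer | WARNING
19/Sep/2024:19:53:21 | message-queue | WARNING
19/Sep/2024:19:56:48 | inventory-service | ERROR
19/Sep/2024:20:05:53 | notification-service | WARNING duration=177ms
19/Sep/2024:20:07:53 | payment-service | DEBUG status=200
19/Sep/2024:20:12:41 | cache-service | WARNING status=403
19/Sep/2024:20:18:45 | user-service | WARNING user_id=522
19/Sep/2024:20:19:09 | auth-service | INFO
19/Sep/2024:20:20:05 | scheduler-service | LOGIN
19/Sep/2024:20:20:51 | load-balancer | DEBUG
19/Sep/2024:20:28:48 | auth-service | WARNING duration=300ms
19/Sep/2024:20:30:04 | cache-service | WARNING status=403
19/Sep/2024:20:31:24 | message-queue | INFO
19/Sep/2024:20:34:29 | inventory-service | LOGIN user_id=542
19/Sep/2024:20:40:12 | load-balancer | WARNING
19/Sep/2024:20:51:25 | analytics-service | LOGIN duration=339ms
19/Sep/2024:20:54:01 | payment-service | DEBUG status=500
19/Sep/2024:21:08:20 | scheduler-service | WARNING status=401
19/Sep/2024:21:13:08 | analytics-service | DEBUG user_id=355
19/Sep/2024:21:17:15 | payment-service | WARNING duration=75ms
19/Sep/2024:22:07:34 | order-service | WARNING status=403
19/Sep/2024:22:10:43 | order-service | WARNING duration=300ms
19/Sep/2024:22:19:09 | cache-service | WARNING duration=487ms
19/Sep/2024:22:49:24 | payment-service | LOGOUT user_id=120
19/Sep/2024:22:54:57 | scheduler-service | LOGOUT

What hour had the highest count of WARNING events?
20

To find the peak hour:

1. Group all WARNING events by hour
2. Count events in each hour
3. Find hour with maximum count
4. Peak hour: 20 (with 6 events)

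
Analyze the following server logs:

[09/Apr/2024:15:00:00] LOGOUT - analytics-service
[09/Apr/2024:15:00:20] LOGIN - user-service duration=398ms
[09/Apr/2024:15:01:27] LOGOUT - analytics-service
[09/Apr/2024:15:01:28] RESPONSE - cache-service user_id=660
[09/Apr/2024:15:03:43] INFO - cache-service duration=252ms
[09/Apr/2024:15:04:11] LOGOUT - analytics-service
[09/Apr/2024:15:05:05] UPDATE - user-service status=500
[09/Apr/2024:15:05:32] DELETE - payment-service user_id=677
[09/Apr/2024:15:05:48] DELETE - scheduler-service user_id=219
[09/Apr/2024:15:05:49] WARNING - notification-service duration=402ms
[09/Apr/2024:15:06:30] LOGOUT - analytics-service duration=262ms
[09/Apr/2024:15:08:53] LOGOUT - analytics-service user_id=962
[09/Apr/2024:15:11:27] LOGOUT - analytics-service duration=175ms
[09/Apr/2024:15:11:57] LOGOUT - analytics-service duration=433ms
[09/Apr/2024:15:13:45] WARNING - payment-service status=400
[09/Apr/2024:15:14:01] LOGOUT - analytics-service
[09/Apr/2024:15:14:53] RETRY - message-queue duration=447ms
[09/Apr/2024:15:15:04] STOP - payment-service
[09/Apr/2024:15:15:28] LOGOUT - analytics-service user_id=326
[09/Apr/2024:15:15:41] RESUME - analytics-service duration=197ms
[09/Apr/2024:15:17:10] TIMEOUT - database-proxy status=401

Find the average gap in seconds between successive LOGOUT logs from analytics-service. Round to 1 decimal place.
116.0

To calculate average interval:

1. Find all LOGOUT events for analytics-service in order
2. Calculate time gaps between consecutive events
3. Compute mean of gaps: 928 / 8 = 116.0 seconds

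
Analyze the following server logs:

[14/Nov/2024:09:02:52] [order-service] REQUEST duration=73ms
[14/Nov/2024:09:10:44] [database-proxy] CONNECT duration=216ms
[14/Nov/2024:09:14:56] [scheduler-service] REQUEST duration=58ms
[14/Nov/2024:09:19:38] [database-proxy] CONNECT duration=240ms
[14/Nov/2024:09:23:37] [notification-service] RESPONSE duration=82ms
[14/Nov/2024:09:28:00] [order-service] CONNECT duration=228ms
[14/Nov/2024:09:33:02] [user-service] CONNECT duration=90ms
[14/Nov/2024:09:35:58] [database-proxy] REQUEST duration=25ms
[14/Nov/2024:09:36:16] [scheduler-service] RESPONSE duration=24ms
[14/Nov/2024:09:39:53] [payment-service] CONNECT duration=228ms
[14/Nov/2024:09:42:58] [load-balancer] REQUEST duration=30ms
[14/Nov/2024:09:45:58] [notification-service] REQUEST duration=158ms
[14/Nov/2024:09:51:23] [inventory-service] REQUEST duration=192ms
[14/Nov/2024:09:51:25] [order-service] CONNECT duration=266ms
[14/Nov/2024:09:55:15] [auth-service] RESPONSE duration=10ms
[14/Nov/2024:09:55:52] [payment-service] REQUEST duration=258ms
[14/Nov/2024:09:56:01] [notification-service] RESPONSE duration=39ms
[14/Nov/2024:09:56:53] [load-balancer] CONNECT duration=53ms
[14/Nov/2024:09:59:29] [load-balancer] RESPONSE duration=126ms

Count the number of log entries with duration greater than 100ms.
9

To count timeouts:

1. Threshold: 100ms
2. Extract duration from each log entry
3. Count entries where duration > 100
4. Timeout count: 9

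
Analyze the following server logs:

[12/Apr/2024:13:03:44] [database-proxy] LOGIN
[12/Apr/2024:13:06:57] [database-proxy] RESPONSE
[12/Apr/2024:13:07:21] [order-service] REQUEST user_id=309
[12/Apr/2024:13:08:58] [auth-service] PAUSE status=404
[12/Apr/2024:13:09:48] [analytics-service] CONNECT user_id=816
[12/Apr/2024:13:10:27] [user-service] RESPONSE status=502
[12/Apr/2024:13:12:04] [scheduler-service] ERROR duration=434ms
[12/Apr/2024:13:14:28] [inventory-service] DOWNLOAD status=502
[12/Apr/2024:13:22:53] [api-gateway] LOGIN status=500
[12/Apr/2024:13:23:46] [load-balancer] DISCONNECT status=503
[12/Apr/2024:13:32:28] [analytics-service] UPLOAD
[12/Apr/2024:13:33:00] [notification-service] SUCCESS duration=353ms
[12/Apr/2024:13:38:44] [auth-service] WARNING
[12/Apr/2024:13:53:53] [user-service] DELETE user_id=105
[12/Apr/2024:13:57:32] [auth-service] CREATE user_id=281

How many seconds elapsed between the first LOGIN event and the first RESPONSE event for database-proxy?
193

To find the time between events:

1. Locate the first LOGIN event for database-proxy: 12/Apr/2024:13:03:44
2. Locate the first RESPONSE event for database-proxy: 12/Apr/2024:13:06:57
3. Calculate the difference: 12/Apr/2024:13:06:57 - 12/Apr/2024:13:03:44 = 193 seconds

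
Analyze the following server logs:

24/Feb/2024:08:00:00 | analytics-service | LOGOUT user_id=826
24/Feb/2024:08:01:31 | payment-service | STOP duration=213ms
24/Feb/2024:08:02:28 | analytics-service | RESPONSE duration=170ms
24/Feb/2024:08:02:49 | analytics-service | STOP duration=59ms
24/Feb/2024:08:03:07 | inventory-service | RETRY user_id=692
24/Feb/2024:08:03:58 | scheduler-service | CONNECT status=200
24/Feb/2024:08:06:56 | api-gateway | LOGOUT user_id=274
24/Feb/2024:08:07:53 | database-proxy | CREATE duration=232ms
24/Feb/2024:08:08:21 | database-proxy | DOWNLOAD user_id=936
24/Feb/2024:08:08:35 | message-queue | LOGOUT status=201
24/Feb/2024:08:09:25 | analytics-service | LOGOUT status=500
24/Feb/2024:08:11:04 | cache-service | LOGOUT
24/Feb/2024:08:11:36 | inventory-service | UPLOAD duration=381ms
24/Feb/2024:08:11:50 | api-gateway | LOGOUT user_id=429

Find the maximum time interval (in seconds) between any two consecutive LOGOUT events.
416

To find the longest gap:

1. Extract all LOGOUT events in chronological order
2. Calculate time differences between consecutive events
3. Find the maximum difference
4. Longest gap: 416 seconds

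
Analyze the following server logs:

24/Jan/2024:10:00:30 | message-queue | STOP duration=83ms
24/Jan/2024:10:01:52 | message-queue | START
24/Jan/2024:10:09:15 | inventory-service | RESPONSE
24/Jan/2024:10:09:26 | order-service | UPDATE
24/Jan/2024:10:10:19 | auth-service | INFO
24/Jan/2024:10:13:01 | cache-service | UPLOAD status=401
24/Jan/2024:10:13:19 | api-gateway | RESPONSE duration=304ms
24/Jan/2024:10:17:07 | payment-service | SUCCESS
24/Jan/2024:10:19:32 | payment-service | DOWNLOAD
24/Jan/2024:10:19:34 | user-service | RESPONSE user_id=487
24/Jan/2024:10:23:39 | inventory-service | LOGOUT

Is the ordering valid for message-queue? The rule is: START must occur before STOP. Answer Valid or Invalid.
Invalid

To validate ordering:

1. Required order: START → STOP
2. Rule: START must occur before STOP
3. Check actual order of events for message-queue
4. Result: Invalid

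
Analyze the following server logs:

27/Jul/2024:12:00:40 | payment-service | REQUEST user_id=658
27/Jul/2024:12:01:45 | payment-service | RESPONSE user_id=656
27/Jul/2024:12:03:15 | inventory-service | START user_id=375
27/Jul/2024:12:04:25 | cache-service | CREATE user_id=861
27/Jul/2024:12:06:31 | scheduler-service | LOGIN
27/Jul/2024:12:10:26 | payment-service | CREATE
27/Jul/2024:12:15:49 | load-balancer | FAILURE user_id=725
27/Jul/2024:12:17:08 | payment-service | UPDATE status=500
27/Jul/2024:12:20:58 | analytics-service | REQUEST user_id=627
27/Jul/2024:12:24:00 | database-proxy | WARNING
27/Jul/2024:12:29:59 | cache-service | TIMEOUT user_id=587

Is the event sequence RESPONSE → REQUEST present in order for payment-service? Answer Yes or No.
No

To verify sequence order:

1. Find all events in sequence RESPONSE → REQUEST for payment-service
2. Extract their timestamps
3. Check if timestamps are in ascending order
4. Result: No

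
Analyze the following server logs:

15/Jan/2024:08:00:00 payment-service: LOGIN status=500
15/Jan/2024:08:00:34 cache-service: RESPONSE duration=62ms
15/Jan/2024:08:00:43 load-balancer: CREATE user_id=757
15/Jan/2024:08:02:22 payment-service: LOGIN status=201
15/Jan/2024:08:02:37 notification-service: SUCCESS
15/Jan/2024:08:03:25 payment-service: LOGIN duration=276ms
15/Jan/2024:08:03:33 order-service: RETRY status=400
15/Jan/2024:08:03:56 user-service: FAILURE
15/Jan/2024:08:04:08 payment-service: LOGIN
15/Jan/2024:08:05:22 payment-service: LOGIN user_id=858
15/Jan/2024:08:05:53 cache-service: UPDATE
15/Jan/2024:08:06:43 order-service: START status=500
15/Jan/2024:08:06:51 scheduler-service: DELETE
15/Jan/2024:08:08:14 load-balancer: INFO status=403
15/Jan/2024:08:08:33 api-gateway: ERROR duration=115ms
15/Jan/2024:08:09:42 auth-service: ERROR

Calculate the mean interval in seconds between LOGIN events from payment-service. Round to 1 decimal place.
80.5

To calculate average interval:

1. Find all LOGIN events for payment-service in order
2. Calculate time gaps between consecutive events
3. Compute mean of gaps: 322 / 4 = 80.5 seconds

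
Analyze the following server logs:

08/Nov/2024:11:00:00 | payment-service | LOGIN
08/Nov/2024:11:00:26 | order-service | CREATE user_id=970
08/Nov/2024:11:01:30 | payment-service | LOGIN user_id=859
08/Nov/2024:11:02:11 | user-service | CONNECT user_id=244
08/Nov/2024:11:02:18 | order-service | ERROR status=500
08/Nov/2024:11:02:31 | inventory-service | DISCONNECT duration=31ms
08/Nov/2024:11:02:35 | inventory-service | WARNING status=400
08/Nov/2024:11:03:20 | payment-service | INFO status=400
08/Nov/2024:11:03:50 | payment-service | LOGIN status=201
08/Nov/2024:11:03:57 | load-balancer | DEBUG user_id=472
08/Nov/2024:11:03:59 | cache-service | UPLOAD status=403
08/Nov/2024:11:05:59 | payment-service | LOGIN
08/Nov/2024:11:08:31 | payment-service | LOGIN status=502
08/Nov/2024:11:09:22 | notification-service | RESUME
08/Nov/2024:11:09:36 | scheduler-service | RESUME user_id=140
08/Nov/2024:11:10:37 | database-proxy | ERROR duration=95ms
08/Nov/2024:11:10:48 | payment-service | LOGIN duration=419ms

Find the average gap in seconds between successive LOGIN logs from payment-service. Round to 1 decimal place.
129.6

To calculate average interval:

1. Find all LOGIN events for payment-service in order
2. Calculate time gaps between consecutive events
3. Compute mean of gaps: 648 / 5 = 129.6 seconds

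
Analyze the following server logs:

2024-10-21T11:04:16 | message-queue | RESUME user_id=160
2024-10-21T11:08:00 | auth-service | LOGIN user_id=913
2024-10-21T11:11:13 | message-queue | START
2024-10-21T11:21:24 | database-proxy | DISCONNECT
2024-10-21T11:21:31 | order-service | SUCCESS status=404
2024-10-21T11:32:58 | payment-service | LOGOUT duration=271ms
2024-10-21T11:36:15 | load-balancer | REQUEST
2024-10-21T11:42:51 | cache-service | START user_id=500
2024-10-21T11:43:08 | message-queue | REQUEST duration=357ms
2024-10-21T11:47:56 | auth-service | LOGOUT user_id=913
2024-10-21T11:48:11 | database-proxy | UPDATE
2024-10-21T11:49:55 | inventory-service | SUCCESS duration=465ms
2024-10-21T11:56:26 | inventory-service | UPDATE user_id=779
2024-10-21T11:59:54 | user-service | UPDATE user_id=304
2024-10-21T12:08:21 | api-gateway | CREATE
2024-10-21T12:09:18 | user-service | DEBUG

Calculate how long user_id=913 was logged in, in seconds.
2396

To calculate session duration:

1. Find LOGIN event for user_id=913: 2024-10-21T11:08:00
2. Find LOGOUT event for user_id=913: 2024-10-21T11:47:56
3. Session duration: 2024-10-21T11:47:56 - 2024-10-21T11:08:00 = 2396 seconds (39 minutes)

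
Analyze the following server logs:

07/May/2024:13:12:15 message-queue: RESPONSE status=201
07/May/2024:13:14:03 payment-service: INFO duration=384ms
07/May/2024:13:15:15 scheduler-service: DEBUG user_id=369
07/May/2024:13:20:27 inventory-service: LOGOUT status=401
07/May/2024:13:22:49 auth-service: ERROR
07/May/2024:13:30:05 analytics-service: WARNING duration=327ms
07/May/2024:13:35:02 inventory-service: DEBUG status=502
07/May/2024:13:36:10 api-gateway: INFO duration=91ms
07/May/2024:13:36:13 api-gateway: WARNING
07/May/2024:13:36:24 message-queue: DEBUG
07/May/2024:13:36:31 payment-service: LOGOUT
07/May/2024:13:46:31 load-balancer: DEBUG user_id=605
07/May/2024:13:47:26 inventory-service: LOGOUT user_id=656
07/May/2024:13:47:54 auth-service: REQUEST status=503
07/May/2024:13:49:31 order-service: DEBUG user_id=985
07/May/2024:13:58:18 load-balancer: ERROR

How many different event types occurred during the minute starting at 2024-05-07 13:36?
4

To count unique event types:

1. Filter events in the minute starting at 2024-05-07 13:36
2. Extract event types from matching entries
3. Count unique types: 4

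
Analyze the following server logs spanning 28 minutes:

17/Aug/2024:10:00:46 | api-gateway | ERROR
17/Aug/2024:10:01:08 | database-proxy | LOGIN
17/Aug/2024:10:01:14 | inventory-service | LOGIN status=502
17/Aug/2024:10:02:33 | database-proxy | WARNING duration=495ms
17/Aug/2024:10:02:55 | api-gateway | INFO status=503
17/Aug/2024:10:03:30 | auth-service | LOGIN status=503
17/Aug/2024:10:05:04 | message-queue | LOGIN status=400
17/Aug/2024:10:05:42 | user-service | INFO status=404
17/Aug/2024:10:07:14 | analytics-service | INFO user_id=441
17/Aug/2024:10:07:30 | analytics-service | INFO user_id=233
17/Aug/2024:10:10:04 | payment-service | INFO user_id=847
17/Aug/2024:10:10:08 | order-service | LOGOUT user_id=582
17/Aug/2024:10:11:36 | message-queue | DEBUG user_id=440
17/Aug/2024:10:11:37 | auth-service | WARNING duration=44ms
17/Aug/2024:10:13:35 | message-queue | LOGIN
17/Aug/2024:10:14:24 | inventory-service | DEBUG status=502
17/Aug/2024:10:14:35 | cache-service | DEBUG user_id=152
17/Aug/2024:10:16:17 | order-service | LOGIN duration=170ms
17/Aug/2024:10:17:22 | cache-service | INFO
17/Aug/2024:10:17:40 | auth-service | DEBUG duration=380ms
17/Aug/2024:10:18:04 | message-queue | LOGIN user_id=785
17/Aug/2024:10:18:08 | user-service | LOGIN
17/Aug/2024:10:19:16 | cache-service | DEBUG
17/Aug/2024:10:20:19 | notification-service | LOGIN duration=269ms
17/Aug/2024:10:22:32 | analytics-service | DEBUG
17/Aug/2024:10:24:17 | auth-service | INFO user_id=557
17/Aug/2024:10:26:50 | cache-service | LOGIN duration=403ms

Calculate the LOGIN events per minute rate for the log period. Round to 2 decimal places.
0.36

To calculate the rate:

1. Count total LOGIN events: 10
2. Total time period: 28 minutes
3. Rate = 10 / 28 = 0.36 events per minute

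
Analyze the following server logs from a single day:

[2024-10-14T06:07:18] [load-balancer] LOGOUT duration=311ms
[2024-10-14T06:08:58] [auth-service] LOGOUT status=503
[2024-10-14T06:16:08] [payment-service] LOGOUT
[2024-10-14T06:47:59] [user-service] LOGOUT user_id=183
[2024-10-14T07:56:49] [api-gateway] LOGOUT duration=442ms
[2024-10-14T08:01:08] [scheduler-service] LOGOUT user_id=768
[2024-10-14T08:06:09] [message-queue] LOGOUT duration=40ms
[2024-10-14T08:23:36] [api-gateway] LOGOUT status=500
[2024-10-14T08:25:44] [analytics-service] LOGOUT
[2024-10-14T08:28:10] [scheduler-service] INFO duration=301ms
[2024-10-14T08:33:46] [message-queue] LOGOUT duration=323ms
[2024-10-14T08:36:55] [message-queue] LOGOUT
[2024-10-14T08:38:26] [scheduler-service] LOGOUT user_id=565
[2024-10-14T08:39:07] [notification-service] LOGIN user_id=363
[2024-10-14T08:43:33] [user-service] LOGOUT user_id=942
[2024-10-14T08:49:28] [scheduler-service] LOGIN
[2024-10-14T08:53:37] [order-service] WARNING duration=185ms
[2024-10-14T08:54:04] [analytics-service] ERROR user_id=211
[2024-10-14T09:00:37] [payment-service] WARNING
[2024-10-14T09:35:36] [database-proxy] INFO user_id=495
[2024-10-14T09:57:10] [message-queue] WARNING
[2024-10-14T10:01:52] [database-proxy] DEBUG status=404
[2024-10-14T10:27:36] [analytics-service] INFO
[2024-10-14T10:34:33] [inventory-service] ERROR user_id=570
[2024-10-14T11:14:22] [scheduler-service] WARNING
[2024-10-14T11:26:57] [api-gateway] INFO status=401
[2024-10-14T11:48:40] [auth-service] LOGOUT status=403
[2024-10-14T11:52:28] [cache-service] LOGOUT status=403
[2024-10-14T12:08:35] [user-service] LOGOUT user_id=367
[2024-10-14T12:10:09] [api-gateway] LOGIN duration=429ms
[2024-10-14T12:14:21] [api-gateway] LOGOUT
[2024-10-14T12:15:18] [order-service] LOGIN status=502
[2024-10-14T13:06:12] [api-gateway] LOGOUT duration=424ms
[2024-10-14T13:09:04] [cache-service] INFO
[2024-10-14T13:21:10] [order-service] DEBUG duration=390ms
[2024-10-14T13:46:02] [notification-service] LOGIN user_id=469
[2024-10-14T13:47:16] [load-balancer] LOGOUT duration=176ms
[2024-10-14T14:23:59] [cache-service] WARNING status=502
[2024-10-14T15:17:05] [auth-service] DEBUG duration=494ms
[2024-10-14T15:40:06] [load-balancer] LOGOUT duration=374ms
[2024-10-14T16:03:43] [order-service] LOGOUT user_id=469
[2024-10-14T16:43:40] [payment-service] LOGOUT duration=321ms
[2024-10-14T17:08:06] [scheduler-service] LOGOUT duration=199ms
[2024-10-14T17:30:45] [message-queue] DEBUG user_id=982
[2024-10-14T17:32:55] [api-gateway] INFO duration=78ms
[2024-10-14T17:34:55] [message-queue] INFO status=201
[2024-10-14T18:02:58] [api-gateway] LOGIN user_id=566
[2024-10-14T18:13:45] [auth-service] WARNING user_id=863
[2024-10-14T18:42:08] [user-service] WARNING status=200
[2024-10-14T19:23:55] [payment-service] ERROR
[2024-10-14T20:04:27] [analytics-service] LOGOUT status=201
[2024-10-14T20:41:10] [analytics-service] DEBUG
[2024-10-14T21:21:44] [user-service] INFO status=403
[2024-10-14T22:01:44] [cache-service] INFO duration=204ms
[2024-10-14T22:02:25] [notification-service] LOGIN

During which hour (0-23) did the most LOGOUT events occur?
8

To find the peak hour:

1. Group all LOGOUT events by hour
2. Count events in each hour
3. Find hour with maximum count
4. Peak hour: 8 (with 8 events)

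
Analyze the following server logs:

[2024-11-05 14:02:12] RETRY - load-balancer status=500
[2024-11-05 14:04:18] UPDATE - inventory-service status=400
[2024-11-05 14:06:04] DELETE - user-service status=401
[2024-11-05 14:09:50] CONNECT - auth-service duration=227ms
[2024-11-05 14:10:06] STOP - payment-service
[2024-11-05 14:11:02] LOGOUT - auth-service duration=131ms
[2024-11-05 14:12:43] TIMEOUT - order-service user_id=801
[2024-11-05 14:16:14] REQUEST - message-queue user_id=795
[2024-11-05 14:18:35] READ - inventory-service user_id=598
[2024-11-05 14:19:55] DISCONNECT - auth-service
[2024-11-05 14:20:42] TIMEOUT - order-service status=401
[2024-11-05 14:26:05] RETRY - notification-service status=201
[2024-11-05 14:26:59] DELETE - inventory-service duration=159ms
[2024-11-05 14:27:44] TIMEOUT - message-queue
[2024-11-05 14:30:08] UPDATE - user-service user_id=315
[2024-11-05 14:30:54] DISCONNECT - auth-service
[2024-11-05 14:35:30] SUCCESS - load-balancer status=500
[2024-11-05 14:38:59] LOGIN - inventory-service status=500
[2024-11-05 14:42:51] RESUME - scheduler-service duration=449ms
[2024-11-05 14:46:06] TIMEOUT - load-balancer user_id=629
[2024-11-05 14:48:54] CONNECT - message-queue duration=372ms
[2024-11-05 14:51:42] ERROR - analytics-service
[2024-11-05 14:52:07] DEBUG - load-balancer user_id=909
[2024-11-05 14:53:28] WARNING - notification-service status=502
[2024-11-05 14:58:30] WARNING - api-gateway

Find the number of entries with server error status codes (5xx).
4

To find matching entries:

1. Pattern to match: server error status codes (5xx)
2. Scan each log entry for the pattern
3. Count matches: 4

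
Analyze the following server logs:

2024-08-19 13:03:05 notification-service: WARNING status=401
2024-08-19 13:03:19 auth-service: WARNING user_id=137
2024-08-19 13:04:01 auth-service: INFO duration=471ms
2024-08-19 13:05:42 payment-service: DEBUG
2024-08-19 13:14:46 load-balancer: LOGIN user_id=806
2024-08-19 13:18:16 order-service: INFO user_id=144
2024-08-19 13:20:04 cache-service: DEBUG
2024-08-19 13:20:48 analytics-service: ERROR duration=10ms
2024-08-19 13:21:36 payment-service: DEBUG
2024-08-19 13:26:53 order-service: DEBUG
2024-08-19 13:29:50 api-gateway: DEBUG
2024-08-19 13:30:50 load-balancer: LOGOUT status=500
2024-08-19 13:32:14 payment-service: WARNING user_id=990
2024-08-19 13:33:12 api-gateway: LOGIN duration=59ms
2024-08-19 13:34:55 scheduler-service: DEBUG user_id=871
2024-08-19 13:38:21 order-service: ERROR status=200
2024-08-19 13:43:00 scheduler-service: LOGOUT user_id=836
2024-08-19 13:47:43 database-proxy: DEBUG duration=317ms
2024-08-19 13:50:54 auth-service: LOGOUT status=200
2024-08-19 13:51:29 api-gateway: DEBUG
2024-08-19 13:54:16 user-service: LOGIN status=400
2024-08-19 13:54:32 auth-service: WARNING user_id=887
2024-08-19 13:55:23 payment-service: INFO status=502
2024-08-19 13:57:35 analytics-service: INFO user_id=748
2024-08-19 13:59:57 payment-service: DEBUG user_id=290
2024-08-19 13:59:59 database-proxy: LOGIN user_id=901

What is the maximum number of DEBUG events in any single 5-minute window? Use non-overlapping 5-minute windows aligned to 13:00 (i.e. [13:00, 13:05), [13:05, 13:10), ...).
2

To find the burst window:

1. Divide the log period into non-overlapping 5-minute windows starting at 13:00
2. Count DEBUG events in each window
3. Find the window with maximum count
4. Maximum events in a window: 2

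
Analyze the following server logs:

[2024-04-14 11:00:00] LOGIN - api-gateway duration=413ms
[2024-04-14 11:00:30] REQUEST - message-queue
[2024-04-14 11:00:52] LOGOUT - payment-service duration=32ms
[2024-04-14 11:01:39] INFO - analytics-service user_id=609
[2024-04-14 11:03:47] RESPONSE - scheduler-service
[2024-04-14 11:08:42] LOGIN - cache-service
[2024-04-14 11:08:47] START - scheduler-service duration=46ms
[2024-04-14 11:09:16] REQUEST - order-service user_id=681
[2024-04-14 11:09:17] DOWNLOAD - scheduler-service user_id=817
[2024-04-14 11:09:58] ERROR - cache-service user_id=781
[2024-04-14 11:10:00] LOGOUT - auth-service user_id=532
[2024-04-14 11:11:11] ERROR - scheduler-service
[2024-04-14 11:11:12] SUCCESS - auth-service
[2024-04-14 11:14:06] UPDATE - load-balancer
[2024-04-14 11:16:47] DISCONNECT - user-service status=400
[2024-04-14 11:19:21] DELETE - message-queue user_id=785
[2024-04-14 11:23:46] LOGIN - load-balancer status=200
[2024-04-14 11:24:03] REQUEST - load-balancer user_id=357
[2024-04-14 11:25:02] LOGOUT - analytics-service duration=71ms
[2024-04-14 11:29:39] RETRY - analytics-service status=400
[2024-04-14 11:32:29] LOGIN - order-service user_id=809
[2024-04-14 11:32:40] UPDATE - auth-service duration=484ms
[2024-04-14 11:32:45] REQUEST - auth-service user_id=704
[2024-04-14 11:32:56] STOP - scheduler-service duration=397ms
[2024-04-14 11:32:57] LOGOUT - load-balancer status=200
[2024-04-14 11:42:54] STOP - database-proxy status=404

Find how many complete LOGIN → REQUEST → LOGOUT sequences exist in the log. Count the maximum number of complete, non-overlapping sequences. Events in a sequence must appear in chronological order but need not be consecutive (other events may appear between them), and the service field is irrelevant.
4

To count sequences:

1. Look for pattern: LOGIN → REQUEST → LOGOUT
2. Greedily scan the log in chronological order, matching each sequence element in turn (ignoring service)
3. Each time the full pattern completes, increment the count and restart matching from the next event
4. Complete non-overlapping sequences found: 4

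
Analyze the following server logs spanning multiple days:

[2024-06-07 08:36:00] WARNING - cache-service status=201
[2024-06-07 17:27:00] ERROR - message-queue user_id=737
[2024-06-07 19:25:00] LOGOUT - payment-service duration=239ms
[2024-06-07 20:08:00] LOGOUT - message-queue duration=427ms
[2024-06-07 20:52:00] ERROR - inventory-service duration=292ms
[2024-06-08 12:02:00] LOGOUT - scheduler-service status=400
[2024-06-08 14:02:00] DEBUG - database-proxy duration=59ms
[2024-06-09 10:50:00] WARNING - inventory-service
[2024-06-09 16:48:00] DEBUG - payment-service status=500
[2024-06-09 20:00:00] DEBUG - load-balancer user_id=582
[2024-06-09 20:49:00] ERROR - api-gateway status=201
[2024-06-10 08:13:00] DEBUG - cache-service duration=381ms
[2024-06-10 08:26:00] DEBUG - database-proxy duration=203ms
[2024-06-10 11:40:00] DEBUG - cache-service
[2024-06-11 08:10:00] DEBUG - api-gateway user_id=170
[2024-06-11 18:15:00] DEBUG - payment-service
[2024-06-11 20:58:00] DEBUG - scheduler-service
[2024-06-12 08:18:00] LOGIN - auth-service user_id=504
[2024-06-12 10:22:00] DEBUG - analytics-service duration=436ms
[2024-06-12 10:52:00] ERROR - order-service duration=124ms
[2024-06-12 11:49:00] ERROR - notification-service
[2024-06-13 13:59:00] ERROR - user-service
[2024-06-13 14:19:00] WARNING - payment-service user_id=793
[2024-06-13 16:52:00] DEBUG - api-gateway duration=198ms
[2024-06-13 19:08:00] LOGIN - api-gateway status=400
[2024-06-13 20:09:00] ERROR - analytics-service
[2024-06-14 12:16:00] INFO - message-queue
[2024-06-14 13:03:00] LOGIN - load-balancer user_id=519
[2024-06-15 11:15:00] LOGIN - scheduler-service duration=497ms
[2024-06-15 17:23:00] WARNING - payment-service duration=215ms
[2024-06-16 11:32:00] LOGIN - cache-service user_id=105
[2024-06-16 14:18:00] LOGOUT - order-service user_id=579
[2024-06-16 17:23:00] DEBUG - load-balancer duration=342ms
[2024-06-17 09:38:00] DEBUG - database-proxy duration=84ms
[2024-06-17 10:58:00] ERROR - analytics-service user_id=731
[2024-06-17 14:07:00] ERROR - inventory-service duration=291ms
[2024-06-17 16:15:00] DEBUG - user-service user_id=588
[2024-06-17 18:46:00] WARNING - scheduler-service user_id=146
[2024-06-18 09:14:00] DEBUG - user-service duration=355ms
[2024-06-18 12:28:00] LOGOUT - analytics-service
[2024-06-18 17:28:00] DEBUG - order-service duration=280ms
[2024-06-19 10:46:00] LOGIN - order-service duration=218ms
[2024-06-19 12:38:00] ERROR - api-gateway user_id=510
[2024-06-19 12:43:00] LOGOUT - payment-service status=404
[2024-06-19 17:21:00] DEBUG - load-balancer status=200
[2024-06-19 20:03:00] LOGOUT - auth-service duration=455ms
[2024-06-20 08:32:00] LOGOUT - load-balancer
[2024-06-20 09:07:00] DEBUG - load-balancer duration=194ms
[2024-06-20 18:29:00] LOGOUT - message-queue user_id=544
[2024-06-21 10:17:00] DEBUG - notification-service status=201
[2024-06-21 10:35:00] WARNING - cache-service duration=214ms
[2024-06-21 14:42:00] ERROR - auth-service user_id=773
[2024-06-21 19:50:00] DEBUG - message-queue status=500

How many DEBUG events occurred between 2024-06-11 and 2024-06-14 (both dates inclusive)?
5

To filter by date range:

1. Date range: 2024-06-11 through 2024-06-14, both dates inclusive
2. Filter for DEBUG events whose date falls in this range
3. Count matching events: 5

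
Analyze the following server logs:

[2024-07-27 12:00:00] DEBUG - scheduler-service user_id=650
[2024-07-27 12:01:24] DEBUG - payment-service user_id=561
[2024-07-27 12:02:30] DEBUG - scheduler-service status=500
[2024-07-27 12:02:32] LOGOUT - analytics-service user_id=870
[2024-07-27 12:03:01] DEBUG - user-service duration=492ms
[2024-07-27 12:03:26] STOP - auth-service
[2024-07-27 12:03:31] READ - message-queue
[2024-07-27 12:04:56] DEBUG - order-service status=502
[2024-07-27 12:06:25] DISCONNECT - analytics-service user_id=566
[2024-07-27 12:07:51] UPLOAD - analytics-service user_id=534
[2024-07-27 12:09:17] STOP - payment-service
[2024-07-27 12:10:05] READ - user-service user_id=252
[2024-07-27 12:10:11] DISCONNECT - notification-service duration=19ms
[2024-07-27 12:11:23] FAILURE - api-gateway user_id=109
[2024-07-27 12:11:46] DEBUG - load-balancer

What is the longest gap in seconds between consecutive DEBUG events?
410

To find the longest gap:

1. Extract all DEBUG events in chronological order
2. Calculate time differences between consecutive events
3. Find the maximum difference
4. Longest gap: 410 seconds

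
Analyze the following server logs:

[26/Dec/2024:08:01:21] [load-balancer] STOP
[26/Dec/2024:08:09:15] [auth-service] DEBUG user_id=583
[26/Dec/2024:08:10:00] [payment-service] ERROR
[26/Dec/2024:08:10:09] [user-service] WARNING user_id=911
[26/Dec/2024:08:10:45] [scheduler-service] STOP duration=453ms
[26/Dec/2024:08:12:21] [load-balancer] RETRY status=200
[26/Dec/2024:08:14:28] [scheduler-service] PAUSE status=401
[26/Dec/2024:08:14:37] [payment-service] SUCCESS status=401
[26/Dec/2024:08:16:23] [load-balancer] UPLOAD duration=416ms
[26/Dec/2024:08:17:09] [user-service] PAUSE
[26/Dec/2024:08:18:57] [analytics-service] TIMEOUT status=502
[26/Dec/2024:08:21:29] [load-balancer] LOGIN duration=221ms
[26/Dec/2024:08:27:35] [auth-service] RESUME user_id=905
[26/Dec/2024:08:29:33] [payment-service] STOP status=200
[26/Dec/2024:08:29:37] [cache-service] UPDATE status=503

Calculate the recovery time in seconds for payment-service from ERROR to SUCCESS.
277

To calculate recovery time:

1. Find ERROR event for payment-service: 26/Dec/2024:08:10:00
2. Find next SUCCESS event for payment-service: 26/Dec/2024:08:14:37
3. Recovery time: 26/Dec/2024:08:14:37 - 26/Dec/2024:08:10:00 = 277 seconds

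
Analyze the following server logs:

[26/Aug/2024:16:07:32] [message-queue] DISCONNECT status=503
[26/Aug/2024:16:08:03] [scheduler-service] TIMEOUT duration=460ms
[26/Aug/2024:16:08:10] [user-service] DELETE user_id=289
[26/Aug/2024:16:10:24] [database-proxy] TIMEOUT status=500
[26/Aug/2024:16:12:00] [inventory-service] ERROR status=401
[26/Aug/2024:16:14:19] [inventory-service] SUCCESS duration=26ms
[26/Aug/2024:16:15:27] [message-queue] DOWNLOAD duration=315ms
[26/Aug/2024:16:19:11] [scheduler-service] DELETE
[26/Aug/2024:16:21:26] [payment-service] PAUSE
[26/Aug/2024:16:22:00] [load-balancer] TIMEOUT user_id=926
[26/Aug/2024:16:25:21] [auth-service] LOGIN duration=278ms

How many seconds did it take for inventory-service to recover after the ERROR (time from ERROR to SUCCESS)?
139

To calculate recovery time:

1. Find ERROR event for inventory-service: 26/Aug/2024:16:12:00
2. Find next SUCCESS event for inventory-service: 26/Aug/2024:16:14:19
3. Recovery time: 26/Aug/2024:16:14:19 - 26/Aug/2024:16:12:00 = 139 seconds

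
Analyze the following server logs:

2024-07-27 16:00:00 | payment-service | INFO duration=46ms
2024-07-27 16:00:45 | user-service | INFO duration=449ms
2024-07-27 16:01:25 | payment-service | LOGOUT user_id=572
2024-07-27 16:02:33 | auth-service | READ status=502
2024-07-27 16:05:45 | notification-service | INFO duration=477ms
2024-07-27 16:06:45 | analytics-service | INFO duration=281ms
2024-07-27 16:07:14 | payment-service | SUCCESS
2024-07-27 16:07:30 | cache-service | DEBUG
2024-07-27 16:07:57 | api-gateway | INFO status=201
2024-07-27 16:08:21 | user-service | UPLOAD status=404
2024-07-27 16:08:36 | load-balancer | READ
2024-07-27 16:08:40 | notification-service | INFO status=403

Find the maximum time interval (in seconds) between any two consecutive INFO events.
300

To find the longest gap:

1. Extract all INFO events in chronological order
2. Calculate time differences between consecutive events
3. Find the maximum difference
4. Longest gap: 300 seconds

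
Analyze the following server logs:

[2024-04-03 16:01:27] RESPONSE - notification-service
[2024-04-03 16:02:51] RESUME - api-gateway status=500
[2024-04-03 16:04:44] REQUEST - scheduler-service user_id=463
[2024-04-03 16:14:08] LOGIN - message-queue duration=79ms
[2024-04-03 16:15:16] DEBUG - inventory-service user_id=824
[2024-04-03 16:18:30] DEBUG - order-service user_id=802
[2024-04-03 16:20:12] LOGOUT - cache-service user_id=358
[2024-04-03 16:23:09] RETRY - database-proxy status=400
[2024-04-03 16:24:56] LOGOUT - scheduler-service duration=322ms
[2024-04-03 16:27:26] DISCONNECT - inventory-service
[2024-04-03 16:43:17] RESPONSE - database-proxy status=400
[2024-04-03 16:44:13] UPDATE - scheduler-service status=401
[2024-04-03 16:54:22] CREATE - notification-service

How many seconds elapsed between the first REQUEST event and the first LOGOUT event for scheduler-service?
1212

To find the time between events:

1. Locate the first REQUEST event for scheduler-service: 2024-04-03 16:04:44
2. Locate the first LOGOUT event for scheduler-service: 2024-04-03 16:24:56
3. Calculate the difference: 2024-04-03 16:24:56 - 2024-04-03 16:04:44 = 1212 seconds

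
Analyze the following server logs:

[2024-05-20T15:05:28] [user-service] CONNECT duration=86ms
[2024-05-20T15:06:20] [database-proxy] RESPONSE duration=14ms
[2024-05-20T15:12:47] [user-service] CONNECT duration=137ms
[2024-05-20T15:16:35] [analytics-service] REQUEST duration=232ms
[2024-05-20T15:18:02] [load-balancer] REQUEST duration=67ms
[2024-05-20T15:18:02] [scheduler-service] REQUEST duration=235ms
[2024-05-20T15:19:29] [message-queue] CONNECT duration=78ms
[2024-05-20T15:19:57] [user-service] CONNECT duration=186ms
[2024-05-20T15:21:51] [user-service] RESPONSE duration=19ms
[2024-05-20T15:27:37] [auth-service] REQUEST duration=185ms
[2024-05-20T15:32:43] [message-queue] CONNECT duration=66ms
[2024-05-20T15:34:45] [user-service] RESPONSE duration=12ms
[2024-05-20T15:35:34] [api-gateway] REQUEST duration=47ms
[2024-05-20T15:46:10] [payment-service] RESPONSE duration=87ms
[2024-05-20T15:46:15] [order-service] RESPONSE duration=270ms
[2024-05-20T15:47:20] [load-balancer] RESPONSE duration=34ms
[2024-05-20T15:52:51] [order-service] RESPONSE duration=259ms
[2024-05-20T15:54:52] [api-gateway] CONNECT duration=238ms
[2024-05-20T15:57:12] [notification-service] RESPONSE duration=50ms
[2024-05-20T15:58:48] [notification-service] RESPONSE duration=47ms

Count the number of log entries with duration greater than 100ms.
8

To count timeouts:

1. Threshold: 100ms
2. Extract duration from each log entry
3. Count entries where duration > 100
4. Timeout count: 8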